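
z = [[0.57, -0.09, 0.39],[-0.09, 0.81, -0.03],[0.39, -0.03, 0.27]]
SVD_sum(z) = [[0.37, -0.38, 0.24], [-0.38, 0.39, -0.25], [0.24, -0.25, 0.16]] + [[0.2,  0.29,  0.15], [0.29,  0.42,  0.22], [0.15,  0.22,  0.11]] + [[0.00, 0.00, -0.0], [0.00, 0.0, -0.00], [-0.0, -0.0, 0.0]]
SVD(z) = [[-0.63, -0.52, -0.57], [0.65, -0.76, -0.03], [-0.41, -0.39, 0.82]] @ diag([0.916475363891738, 0.7322371540487776, 0.001287482059484631]) @ [[-0.63, 0.65, -0.41], [-0.52, -0.76, -0.39], [-0.57, -0.03, 0.82]]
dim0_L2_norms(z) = [0.7, 0.82, 0.48]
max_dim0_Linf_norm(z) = 0.81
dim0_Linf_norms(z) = [0.57, 0.81, 0.39]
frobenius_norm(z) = 1.17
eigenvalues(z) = [0.0, 0.92, 0.73]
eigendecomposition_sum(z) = [[0.0, 0.00, -0.0], [0.0, 0.00, -0.0], [-0.0, -0.0, 0.0]] + [[0.37, -0.38, 0.24],[-0.38, 0.39, -0.25],[0.24, -0.25, 0.16]] + [[0.20, 0.29, 0.15], [0.29, 0.42, 0.22], [0.15, 0.22, 0.11]]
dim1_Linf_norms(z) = [0.57, 0.81, 0.39]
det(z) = 0.00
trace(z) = 1.65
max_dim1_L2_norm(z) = 0.82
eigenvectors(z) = [[0.57, 0.63, 0.52], [0.03, -0.65, 0.76], [-0.82, 0.41, 0.39]]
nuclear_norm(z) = 1.65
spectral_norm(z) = 0.92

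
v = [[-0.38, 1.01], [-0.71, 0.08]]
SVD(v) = [[-0.92, -0.4],[-0.4, 0.92]] @ diag([1.1475739948040162, 0.598392786094177]) @ [[0.55, -0.83], [-0.83, -0.55]]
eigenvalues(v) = [(-0.15+0.81j), (-0.15-0.81j)]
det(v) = 0.69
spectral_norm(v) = 1.15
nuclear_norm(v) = 1.75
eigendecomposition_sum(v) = [[-0.19+0.39j, 0.50+0.09j], [-0.36-0.07j, (0.04+0.43j)]] + [[(-0.19-0.39j), (0.5-0.09j)],[-0.36+0.07j, (0.04-0.43j)]]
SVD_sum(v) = [[-0.58, 0.88],  [-0.25, 0.38]] + [[0.2, 0.13], [-0.46, -0.3]]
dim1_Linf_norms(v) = [1.01, 0.71]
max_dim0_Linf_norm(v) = 1.01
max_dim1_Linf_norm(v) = 1.01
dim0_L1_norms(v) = [1.09, 1.09]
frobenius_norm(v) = 1.29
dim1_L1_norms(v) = [1.39, 0.79]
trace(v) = -0.30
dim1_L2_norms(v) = [1.08, 0.71]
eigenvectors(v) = [[(0.77+0j), 0.77-0.00j], [0.17+0.62j, (0.17-0.62j)]]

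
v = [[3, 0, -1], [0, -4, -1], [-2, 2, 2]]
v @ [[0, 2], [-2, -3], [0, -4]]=[[0, 10], [8, 16], [-4, -18]]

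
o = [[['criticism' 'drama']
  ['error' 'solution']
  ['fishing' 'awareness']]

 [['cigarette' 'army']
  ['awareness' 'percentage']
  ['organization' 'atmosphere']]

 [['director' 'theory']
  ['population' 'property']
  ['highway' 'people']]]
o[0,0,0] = 'criticism'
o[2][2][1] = 'people'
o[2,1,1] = 'property'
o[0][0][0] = 'criticism'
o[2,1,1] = 'property'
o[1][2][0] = 'organization'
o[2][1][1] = 'property'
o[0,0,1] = 'drama'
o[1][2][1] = 'atmosphere'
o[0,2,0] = 'fishing'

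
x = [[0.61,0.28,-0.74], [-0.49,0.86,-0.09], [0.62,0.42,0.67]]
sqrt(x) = [[0.9, 0.19, -0.4], [-0.24, 0.96, -0.10], [0.37, 0.19, 0.91]]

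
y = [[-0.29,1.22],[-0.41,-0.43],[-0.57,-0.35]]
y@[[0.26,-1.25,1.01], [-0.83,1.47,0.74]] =[[-1.09, 2.16, 0.61],[0.25, -0.12, -0.73],[0.14, 0.2, -0.83]]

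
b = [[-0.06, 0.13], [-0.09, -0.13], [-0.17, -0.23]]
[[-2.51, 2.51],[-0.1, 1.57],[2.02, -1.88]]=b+[[-2.45, 2.38], [-0.01, 1.7], [2.19, -1.65]]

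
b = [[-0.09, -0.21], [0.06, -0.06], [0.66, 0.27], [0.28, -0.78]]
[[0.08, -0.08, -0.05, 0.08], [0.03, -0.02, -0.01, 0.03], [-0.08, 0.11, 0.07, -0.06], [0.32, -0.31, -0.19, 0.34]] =b@[[0.04, 0.01, 0.01, 0.08], [-0.39, 0.40, 0.25, -0.41]]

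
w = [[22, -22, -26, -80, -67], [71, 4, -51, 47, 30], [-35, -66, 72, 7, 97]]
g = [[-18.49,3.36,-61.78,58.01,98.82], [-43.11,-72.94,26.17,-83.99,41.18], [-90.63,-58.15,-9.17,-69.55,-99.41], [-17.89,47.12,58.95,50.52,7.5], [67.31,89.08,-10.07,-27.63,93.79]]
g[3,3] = 50.52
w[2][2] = 72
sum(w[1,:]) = 101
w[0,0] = 22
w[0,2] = -26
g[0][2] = -61.78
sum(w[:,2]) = -5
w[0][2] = -26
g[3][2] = 58.95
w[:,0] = [22, 71, -35]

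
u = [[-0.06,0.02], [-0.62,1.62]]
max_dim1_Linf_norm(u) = 1.62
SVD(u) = [[-0.02, -1.0], [-1.0, 0.02]] @ diag([1.73505368117343, 0.04887456850479072]) @ [[0.36, -0.93], [0.93, 0.36]]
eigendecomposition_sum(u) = [[-0.05, 0.0], [-0.02, 0.00]] + [[-0.01, 0.02], [-0.6, 1.62]]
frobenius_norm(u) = 1.74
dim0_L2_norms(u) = [0.62, 1.62]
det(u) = -0.08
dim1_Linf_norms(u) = [0.06, 1.62]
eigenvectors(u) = [[-0.94,-0.01], [-0.35,-1.00]]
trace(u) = 1.56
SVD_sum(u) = [[-0.01, 0.04], [-0.62, 1.62]] + [[-0.05, -0.02],[0.00, 0.0]]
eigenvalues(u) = [-0.05, 1.61]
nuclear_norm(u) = 1.78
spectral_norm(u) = 1.74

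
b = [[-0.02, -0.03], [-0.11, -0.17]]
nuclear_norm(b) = 0.21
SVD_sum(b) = [[-0.02, -0.03], [-0.11, -0.17]] + [[-0.00, 0.00], [0.00, -0.00]]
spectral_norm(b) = 0.21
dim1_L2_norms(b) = [0.04, 0.2]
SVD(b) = [[-0.18,-0.98], [-0.98,0.18]] @ diag([0.20566906328385748, 0.00048621799702557484]) @ [[0.54, 0.84], [0.84, -0.54]]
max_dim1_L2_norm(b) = 0.2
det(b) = 0.00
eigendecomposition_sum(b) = [[-0.00, 0.00], [0.0, -0.00]] + [[-0.02, -0.03], [-0.11, -0.17]]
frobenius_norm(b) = 0.21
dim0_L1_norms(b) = [0.13, 0.2]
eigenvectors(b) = [[0.84, 0.17], [-0.54, 0.98]]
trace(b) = -0.19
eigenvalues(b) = [-0.0, -0.19]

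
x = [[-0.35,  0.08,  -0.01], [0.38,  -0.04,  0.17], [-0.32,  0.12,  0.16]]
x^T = [[-0.35, 0.38, -0.32],[0.08, -0.04, 0.12],[-0.01, 0.17, 0.16]]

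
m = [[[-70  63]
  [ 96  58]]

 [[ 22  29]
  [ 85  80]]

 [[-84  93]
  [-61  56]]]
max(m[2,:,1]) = 93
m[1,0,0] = 22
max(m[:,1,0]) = 96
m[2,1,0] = -61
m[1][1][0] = 85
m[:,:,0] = [[-70, 96], [22, 85], [-84, -61]]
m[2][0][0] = -84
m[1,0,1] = 29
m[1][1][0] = 85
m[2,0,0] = -84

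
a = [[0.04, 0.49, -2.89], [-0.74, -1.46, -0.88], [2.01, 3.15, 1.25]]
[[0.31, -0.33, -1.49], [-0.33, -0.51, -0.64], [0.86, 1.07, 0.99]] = a @[[0.26, 0.14, -0.08], [0.14, 0.19, 0.15], [-0.08, 0.15, 0.54]]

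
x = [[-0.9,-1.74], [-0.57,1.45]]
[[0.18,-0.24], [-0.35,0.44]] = x @[[0.15, -0.18], [-0.18, 0.23]]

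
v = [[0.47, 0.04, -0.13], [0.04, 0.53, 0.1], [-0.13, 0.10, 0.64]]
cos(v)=[[0.88, -0.01, 0.07], [-0.01, 0.86, -0.05], [0.07, -0.05, 0.79]]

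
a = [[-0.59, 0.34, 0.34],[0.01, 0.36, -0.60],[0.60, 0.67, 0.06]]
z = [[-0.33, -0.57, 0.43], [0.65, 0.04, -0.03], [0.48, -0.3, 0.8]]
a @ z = [[0.58, 0.25, 0.01], [-0.06, 0.19, -0.49], [0.27, -0.33, 0.29]]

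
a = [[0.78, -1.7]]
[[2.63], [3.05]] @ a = [[2.05, -4.47],[2.38, -5.18]]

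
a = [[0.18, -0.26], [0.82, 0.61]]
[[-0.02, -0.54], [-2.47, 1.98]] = a @[[-2.02, 0.58], [-1.33, 2.46]]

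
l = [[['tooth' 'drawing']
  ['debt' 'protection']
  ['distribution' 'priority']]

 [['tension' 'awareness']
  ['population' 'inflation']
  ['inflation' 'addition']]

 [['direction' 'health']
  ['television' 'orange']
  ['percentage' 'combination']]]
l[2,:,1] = ['health', 'orange', 'combination']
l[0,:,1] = ['drawing', 'protection', 'priority']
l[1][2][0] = 'inflation'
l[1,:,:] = [['tension', 'awareness'], ['population', 'inflation'], ['inflation', 'addition']]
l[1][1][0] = 'population'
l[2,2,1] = 'combination'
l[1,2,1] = 'addition'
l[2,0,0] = 'direction'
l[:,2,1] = ['priority', 'addition', 'combination']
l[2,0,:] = ['direction', 'health']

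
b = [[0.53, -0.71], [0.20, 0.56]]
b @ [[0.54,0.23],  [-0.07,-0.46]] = [[0.34, 0.45],[0.07, -0.21]]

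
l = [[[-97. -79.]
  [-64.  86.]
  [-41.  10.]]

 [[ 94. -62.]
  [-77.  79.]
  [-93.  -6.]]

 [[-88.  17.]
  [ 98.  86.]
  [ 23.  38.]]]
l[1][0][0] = 94.0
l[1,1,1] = 79.0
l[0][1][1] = 86.0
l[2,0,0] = -88.0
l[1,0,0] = 94.0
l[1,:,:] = [[94.0, -62.0], [-77.0, 79.0], [-93.0, -6.0]]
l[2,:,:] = [[-88.0, 17.0], [98.0, 86.0], [23.0, 38.0]]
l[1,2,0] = -93.0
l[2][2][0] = 23.0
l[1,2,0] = -93.0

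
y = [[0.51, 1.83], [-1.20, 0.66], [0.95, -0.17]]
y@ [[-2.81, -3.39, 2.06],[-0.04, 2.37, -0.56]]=[[-1.51, 2.61, 0.03], [3.35, 5.63, -2.84], [-2.66, -3.62, 2.05]]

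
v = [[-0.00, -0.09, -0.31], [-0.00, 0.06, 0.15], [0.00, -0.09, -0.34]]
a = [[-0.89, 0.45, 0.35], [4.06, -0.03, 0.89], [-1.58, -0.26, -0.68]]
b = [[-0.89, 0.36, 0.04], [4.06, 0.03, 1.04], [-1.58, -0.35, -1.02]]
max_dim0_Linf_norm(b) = 4.06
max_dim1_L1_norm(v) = 0.43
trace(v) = -0.28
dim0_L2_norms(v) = [0.0, 0.14, 0.48]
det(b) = 0.55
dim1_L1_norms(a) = [1.69, 4.98, 2.52]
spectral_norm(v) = 0.50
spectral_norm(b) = 4.64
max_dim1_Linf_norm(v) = 0.34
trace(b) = -1.88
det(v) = 0.00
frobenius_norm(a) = 4.63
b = v + a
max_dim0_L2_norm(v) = 0.48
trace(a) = -1.60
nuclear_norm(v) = 0.52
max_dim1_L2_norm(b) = 4.19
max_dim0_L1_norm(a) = 6.53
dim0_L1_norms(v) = [0.0, 0.24, 0.8]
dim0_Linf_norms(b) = [4.06, 0.36, 1.04]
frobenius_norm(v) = 0.50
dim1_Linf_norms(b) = [0.89, 4.06, 1.58]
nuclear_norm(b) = 5.57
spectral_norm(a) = 4.56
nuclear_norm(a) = 5.37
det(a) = -0.00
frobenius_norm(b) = 4.71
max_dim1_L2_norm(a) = 4.16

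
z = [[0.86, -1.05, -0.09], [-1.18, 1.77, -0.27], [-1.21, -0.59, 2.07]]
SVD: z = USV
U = [[-0.51, -0.18, -0.84], [0.72, 0.45, -0.53], [0.47, -0.88, -0.1]]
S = [2.55, 2.46, 0.02]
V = [[-0.73, 0.6, 0.32], [0.15, 0.61, -0.78], [0.67, 0.52, 0.54]]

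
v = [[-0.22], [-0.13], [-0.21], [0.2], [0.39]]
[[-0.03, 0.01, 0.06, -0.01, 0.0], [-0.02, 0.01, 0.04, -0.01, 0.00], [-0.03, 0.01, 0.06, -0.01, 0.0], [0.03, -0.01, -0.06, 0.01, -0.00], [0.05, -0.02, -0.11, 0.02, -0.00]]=v @ [[0.13, -0.04, -0.28, 0.05, -0.01]]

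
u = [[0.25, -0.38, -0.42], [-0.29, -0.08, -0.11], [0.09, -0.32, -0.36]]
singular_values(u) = [0.79, 0.33, 0.0]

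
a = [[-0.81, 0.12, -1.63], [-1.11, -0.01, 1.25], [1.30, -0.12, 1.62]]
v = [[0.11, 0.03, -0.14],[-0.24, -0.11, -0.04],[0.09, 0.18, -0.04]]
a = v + [[-0.92, 0.09, -1.49], [-0.87, 0.1, 1.29], [1.21, -0.30, 1.66]]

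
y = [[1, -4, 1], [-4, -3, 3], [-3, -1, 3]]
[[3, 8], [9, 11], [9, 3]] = y @ [[0, -2], [0, -3], [3, -2]]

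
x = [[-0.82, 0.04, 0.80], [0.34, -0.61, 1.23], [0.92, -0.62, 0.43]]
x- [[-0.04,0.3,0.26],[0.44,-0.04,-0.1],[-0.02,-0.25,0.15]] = [[-0.78, -0.26, 0.54], [-0.1, -0.57, 1.33], [0.94, -0.37, 0.28]]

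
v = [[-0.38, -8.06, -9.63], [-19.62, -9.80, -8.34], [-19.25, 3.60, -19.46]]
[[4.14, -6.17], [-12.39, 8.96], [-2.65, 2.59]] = v@[[0.80, -0.75], [0.19, 0.06], [-0.62, 0.62]]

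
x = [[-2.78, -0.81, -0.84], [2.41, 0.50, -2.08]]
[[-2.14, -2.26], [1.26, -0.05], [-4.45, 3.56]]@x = [[0.5, 0.6, 6.50],[-3.62, -1.05, -0.95],[20.95, 5.38, -3.67]]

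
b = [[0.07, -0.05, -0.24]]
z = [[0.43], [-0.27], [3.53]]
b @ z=[[-0.8]]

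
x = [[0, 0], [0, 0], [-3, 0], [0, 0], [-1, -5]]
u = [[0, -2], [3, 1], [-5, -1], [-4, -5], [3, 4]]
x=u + [[0, 2], [-3, -1], [2, 1], [4, 5], [-4, -9]]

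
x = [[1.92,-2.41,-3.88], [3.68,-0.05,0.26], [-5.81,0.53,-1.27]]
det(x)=-14.206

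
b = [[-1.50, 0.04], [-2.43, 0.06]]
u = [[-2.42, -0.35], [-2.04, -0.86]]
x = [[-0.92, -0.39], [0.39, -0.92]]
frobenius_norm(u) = 3.30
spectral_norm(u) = 3.27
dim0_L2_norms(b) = [2.86, 0.07]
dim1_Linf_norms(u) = [2.42, 2.04]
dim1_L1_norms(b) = [1.54, 2.49]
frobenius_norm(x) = 1.41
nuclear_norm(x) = 2.00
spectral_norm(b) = 2.86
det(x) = 1.00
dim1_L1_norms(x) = [1.31, 1.31]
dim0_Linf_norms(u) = [2.42, 0.86]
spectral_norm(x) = 1.00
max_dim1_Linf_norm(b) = 2.43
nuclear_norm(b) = 2.86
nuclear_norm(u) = 3.69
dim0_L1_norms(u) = [4.46, 1.21]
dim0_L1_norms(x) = [1.31, 1.31]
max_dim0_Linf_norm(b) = 2.43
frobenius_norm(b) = 2.86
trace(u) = -3.28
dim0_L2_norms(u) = [3.17, 0.93]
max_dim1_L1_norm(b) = 2.49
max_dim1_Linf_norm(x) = 0.92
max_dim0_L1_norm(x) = 1.31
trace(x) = -1.84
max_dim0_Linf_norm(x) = 0.92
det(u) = 1.37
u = x + b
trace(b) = -1.44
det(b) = 0.01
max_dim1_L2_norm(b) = 2.43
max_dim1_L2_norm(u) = 2.45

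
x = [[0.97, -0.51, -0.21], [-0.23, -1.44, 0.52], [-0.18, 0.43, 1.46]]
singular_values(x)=[1.64, 1.59, 0.89]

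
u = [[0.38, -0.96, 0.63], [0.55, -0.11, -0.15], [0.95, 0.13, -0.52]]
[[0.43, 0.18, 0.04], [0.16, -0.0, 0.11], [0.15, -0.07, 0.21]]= u@ [[0.24, -0.08, 0.08],[-0.31, -0.27, -0.21],[0.07, -0.07, -0.31]]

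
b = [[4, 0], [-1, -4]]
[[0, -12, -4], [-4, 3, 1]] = b @ [[0, -3, -1], [1, 0, 0]]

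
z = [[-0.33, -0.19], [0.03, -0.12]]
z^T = [[-0.33,0.03], [-0.19,-0.12]]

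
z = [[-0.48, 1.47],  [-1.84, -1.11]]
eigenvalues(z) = [(-0.8+1.61j), (-0.8-1.61j)]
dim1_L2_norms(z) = [1.55, 2.15]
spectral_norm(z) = 2.20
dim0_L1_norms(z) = [2.32, 2.58]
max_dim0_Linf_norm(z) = 1.84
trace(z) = -1.59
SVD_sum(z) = [[0.47, 0.43], [-1.55, -1.43]] + [[-0.95, 1.04], [-0.29, 0.32]]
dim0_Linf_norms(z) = [1.84, 1.47]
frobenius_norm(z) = 2.65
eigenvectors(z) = [[(-0.13-0.65j), (-0.13+0.65j)], [0.75+0.00j, 0.75-0.00j]]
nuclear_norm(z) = 3.67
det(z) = 3.24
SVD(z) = [[0.29, -0.96], [-0.96, -0.29]] @ diag([2.201350027670991, 1.470733849366678]) @ [[0.74, 0.68], [0.68, -0.74]]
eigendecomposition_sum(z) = [[(-0.24+0.88j), (0.74+0.36j)], [(-0.92-0.45j), (-0.56+0.73j)]] + [[-0.24-0.88j, (0.74-0.36j)], [-0.92+0.45j, (-0.56-0.73j)]]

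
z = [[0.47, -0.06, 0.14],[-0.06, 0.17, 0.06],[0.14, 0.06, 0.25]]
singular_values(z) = [0.54, 0.26, 0.09]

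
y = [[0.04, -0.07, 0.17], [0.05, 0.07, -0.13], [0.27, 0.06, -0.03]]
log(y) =[[(-1.05+1.85j), 0.80+0.98j, -0.07-1.51j], [-3.66-2.15j, -6.87-1.14j, (1.33+1.75j)], [(-1.38-2.99j), (-2.28-1.59j), -1.08+2.44j]]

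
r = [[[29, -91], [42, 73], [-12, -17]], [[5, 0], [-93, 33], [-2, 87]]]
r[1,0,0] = 5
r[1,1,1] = 33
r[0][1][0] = 42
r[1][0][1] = 0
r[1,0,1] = 0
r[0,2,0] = -12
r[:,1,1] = [73, 33]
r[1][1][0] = -93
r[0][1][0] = 42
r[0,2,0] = -12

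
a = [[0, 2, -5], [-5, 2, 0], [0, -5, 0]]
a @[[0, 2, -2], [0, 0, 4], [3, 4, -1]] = [[-15, -20, 13], [0, -10, 18], [0, 0, -20]]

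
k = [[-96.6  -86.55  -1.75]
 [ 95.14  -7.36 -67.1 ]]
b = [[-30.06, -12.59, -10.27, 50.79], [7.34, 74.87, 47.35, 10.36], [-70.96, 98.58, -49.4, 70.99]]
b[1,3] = 10.36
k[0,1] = -86.55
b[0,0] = -30.06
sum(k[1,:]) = 20.680000000000007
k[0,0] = -96.6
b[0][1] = -12.59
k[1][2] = -67.1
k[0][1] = -86.55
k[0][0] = -96.6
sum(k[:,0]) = -1.4599999999999937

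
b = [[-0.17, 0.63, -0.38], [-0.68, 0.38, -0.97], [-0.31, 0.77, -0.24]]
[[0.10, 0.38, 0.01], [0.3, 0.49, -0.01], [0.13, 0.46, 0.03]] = b @ [[-0.30, -0.27, -0.06], [0.02, 0.45, 0.03], [-0.09, -0.14, 0.06]]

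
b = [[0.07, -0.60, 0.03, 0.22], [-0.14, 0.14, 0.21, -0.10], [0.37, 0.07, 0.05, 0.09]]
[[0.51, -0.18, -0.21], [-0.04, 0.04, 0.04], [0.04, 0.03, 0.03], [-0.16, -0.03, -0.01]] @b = [[-0.02, -0.35, -0.03, 0.11], [0.01, 0.03, 0.01, -0.01], [0.01, -0.02, 0.01, 0.01], [-0.01, 0.09, -0.01, -0.03]]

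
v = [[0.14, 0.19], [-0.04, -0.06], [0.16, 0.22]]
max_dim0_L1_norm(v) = 0.47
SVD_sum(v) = [[0.14,0.19], [-0.04,-0.06], [0.16,0.22]] + [[0.00, -0.0], [0.0, -0.00], [-0.0, 0.00]]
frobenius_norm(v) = 0.37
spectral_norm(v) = 0.37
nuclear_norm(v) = 0.37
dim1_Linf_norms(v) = [0.19, 0.06, 0.22]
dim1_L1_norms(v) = [0.33, 0.1, 0.38]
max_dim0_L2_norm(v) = 0.3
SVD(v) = [[-0.64, -0.38], [0.2, -0.92], [-0.74, 0.08]] @ diag([0.36727282036850195, 0.0032673259044761066]) @ [[-0.59, -0.81],[-0.81, 0.59]]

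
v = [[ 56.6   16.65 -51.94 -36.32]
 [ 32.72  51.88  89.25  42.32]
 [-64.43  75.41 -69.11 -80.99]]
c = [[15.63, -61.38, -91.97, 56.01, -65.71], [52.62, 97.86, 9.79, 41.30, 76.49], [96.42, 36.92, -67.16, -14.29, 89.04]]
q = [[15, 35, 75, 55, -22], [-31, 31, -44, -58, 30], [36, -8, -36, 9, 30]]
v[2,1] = 75.41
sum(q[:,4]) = 38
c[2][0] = 96.42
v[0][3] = -36.32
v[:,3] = [-36.32, 42.32, -80.99]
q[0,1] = 35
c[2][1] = 36.92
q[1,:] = [-31, 31, -44, -58, 30]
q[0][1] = 35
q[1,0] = -31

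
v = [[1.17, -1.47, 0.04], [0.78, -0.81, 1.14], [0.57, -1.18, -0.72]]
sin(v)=[[1.37, -1.84, -0.07], [1.02, -1.2, 1.27], [0.65, -1.37, -1.02]]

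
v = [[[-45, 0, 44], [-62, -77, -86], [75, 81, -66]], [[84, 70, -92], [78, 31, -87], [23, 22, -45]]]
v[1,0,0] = 84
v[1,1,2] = -87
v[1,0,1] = 70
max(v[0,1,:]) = -62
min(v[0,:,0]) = -62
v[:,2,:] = [[75, 81, -66], [23, 22, -45]]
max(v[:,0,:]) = 84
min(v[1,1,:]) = -87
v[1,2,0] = 23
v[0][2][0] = 75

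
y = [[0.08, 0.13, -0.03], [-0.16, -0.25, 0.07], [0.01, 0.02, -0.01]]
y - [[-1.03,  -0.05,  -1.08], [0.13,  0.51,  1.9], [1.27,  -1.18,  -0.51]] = [[1.11, 0.18, 1.05], [-0.29, -0.76, -1.83], [-1.26, 1.20, 0.5]]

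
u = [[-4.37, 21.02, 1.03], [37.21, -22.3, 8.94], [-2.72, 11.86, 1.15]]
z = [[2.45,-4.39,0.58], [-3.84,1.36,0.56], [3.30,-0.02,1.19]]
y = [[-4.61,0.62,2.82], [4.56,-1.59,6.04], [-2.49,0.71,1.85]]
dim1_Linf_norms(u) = [21.02, 37.21, 11.86]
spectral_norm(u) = 47.66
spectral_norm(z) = 6.60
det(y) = 16.74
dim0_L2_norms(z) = [5.62, 4.6, 1.44]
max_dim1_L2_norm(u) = 44.29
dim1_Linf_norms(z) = [4.39, 3.84, 3.3]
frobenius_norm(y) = 9.98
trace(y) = -4.35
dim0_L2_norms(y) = [6.95, 1.85, 6.92]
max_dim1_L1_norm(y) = 12.19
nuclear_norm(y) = 14.35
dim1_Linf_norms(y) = [4.61, 6.04, 2.49]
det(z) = -26.74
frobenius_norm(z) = 7.40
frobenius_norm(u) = 50.73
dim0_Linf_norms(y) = [4.61, 1.59, 6.04]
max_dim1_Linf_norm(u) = 37.21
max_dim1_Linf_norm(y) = 6.04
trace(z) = 5.00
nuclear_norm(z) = 11.00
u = y @ z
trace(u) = -25.52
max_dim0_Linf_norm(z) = 4.39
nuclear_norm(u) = 65.56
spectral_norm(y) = 7.81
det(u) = -443.13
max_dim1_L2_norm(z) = 5.06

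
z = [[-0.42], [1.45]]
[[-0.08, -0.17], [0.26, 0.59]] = z @[[0.18,  0.41]]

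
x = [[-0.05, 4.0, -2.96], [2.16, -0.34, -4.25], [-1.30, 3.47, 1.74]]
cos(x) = [[-5.42, 2.21, 11.48], [-3.53, 2.66, 8.27], [-1.34, -2.31, 1.99]]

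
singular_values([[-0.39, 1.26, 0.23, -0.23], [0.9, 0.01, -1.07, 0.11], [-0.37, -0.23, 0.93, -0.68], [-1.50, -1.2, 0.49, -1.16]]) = [2.7, 1.55, 0.78, 0.53]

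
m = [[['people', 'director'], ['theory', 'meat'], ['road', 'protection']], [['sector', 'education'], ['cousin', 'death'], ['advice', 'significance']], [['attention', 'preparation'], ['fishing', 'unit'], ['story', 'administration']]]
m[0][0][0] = 'people'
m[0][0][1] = 'director'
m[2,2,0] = 'story'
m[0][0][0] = 'people'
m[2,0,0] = 'attention'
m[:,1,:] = [['theory', 'meat'], ['cousin', 'death'], ['fishing', 'unit']]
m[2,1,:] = ['fishing', 'unit']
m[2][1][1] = 'unit'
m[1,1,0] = 'cousin'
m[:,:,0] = [['people', 'theory', 'road'], ['sector', 'cousin', 'advice'], ['attention', 'fishing', 'story']]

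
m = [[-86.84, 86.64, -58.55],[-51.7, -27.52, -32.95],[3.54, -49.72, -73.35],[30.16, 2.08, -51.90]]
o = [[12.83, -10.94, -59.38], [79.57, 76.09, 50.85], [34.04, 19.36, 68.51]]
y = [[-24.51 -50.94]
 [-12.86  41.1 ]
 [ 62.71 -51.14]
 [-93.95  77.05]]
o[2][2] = 68.51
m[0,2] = -58.55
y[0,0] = -24.51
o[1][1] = 76.09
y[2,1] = -51.14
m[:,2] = [-58.55, -32.95, -73.35, -51.9]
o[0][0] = 12.83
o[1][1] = 76.09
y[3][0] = -93.95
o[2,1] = 19.36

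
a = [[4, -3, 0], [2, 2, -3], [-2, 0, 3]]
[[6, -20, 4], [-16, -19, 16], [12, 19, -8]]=a @ [[0, -5, 4], [-2, 0, 4], [4, 3, 0]]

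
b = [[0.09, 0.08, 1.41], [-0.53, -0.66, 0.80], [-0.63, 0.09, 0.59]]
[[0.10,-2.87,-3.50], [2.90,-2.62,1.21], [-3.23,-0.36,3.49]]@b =[[3.74, 1.59, -4.22], [0.89, 2.07, 2.71], [-2.3, 0.29, -2.78]]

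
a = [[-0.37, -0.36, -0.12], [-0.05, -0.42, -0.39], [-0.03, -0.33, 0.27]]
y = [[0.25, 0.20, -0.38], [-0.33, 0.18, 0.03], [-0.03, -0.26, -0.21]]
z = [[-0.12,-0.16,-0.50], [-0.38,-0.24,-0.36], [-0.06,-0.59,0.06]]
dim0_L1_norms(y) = [0.61, 0.64, 0.62]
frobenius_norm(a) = 0.89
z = a + y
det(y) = -0.06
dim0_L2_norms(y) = [0.42, 0.37, 0.44]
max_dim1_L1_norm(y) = 0.83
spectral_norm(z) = 0.81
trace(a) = -0.52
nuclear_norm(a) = 1.42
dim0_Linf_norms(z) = [0.38, 0.59, 0.5]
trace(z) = -0.30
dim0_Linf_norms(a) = [0.37, 0.42, 0.39]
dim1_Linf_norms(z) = [0.5, 0.38, 0.59]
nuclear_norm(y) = 1.19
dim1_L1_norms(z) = [0.78, 0.98, 0.71]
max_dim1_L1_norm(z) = 0.98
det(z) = -0.08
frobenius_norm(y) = 0.71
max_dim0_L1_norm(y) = 0.64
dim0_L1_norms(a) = [0.45, 1.11, 0.78]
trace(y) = 0.22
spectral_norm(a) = 0.74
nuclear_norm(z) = 1.54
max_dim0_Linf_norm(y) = 0.38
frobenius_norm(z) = 0.99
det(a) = 0.08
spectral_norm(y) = 0.53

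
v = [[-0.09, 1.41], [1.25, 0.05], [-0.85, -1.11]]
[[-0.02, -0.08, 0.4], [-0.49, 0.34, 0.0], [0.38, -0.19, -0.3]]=v@ [[-0.39, 0.27, -0.01], [-0.04, -0.04, 0.28]]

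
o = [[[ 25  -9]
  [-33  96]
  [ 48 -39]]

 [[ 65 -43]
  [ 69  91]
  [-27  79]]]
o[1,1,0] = 69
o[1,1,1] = 91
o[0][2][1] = -39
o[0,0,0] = 25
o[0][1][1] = 96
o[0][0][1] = -9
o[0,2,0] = 48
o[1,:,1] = [-43, 91, 79]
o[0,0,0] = 25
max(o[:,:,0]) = 69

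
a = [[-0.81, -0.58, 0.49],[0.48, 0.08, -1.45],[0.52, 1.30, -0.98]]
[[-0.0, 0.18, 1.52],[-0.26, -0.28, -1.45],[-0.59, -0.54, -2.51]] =a@[[0.49, 0.13, -0.62], [-0.41, -0.30, -1.13], [0.32, 0.22, 0.73]]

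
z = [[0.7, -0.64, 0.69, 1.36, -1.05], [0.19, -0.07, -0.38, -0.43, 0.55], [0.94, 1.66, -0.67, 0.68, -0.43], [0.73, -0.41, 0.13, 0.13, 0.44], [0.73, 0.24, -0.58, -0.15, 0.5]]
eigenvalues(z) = [(1.63+0j), (-0.86+0j), (-0.09+0.64j), (-0.09-0.64j), (-0+0j)]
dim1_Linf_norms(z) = [1.36, 0.55, 1.66, 0.73, 0.73]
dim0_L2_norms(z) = [1.57, 1.84, 1.19, 1.59, 1.43]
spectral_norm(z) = 2.30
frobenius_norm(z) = 3.44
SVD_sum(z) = [[0.73,0.55,-0.04,0.86,-0.61], [-0.22,-0.17,0.01,-0.26,0.19], [0.92,0.69,-0.05,1.09,-0.78], [0.05,0.04,-0.00,0.06,-0.05], [0.09,0.07,-0.01,0.11,-0.08]] + [[-0.22, -1.03, 0.81, 0.50, -0.53], [0.08, 0.35, -0.28, -0.17, 0.18], [0.18, 0.85, -0.67, -0.41, 0.44], [-0.02, -0.09, 0.07, 0.04, -0.05], [0.12, 0.55, -0.43, -0.26, 0.28]] + [[0.2, -0.12, -0.02, 0.00, 0.13],  [0.34, -0.21, -0.03, 0.01, 0.23],  [-0.17, 0.11, 0.02, -0.00, -0.11],  [0.69, -0.43, -0.07, 0.01, 0.46],  [0.52, -0.33, -0.05, 0.01, 0.35]] + [[-0.00, -0.03, -0.06, -0.0, -0.03], [-0.00, -0.04, -0.08, -0.01, -0.04], [0.0, 0.02, 0.03, 0.0, 0.02], [0.01, 0.07, 0.13, 0.01, 0.08], [-0.01, -0.05, -0.09, -0.01, -0.05]] + [[-0.00,-0.0,-0.00,0.00,0.00], [-0.0,-0.0,-0.0,0.0,0.00], [-0.0,-0.00,-0.0,0.0,0.0], [-0.0,-0.00,-0.00,0.00,0.0], [0.0,0.00,0.0,-0.00,-0.0]]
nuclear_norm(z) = 6.05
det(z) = 0.00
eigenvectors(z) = [[-0.76+0.00j,0.08+0.00j,(-0.16+0.36j),(-0.16-0.36j),(-0.41+0j)], [0.05+0.00j,(0.05+0j),(0.34+0.01j),(0.34-0.01j),-0.05+0.00j], [(-0.38+0j),(0.9+0j),0.46-0.14j,(0.46+0.14j),-0.29+0.00j], [-0.48+0.00j,(-0.29+0j),(0.31-0.21j),0.31+0.21j,(0.71+0j)], [(-0.22+0j),(0.3+0j),0.60+0.00j,(0.6-0j),0.49+0.00j]]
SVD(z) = [[-0.61, 0.69, 0.21, 0.32, -0.09], [0.18, -0.24, 0.35, 0.41, -0.78], [-0.77, -0.57, -0.17, -0.16, -0.17], [-0.05, 0.06, 0.71, -0.69, -0.07], [-0.08, -0.37, 0.54, 0.47, 0.59]] @ diag([2.3012065033183418, 2.1893729015567365, 1.3097088933118164, 0.24404033639515138, 0.001362353287093321]) @ [[-0.52, -0.39, 0.03, -0.62, 0.44], [-0.15, -0.68, 0.53, 0.33, -0.35], [0.74, -0.46, -0.07, 0.02, 0.49], [-0.04, -0.41, -0.79, -0.05, -0.44], [0.4, 0.05, 0.28, -0.71, -0.50]]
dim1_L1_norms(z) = [4.44, 1.62, 4.38, 1.84, 2.2]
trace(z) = 0.59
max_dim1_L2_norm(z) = 2.18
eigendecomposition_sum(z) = [[(0.85+0j), -0.18-0.00j, 0.51+0.00j, 1.12+0.00j, -0.64+0.00j],[(-0.05+0j), (0.01+0j), -0.03+0.00j, -0.07-0.00j, (0.04-0j)],[(0.42+0j), -0.09-0.00j, 0.25+0.00j, (0.55+0j), (-0.31+0j)],[(0.54+0j), -0.12-0.00j, (0.32+0j), (0.71+0j), -0.40+0.00j],[(0.25+0j), -0.05-0.00j, 0.15+0.00j, (0.33+0j), (-0.19+0j)]] + [[0.01-0.00j, (0.14-0j), (-0.04+0j), (0.06+0j), (-0.08+0j)], [(0.01-0j), 0.09-0.00j, (-0.02+0j), (0.04+0j), -0.05+0.00j], [(0.18-0j), 1.71-0.00j, (-0.45+0j), 0.67+0.00j, (-0.91+0j)], [(-0.06+0j), -0.54+0.00j, 0.14-0.00j, -0.21-0.00j, 0.29-0.00j], [0.06-0.00j, 0.57-0.00j, -0.15+0.00j, (0.22+0j), -0.31+0.00j]] + [[-0.08+0.12j, (-0.3-0.24j), 0.11-0.16j, (0.09-0.21j), (-0.17+0.29j)], [0.12+0.03j, -0.09+0.31j, (-0.16-0.03j), -0.20-0.00j, 0.28+0.04j], [(0.17-0.02j), 0.02+0.46j, (-0.23+0.03j), -0.27+0.09j, 0.40-0.08j], [0.12-0.05j, (0.12+0.34j), (-0.17+0.08j), (-0.18+0.12j), (0.28-0.15j)], [(0.21+0.04j), (-0.14+0.55j), (-0.29-0.05j), -0.35+0.00j, 0.50+0.06j]] + [[-0.08-0.12j, -0.30+0.24j, (0.11+0.16j), 0.09+0.21j, (-0.17-0.29j)],[(0.12-0.03j), -0.09-0.31j, -0.16+0.03j, -0.20+0.00j, (0.28-0.04j)],[0.17+0.02j, 0.02-0.46j, (-0.23-0.03j), -0.27-0.09j, 0.40+0.08j],[0.12+0.05j, 0.12-0.34j, (-0.17-0.08j), -0.18-0.12j, (0.28+0.15j)],[(0.21-0.04j), -0.14-0.55j, (-0.29+0.05j), (-0.35-0j), (0.5-0.06j)]] + [[(-0+0j), (-0+0j), (-0-0j), (-0-0j), 0.00+0.00j], [-0.00+0.00j, (-0+0j), (-0-0j), -0.00-0.00j, 0j], [(-0+0j), (-0+0j), (-0-0j), -0.00-0.00j, 0j], [0.00-0.00j, (0.01-0j), 0j, 0.00+0.00j, (-0-0j)], [0.00-0.00j, 0.00-0.00j, 0.00+0.00j, 0.00+0.00j, -0.00-0.00j]]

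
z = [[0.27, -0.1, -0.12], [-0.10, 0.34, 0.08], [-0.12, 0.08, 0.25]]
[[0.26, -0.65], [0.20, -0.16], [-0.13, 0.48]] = z @[[1.24, -2.4], [1.00, -1.47], [-0.25, 1.24]]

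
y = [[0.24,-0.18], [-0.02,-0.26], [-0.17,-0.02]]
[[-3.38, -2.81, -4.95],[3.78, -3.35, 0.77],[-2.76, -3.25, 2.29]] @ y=[[0.09, 1.44], [0.84, 0.18], [-0.99, 1.30]]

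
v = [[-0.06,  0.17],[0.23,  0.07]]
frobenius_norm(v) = 0.30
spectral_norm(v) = 0.24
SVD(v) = [[-0.07, 1.0], [1.0, 0.07]] @ diag([0.240711221099622, 0.17988359579663982]) @ [[0.97, 0.24], [-0.24, 0.97]]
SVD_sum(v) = [[-0.02, -0.0], [0.23, 0.06]] + [[-0.04, 0.17], [-0.00, 0.01]]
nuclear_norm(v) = 0.42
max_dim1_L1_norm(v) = 0.3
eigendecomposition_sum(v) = [[-0.13, 0.08], [0.11, -0.07]] + [[0.07, 0.09],[0.12, 0.14]]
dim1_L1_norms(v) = [0.23, 0.3]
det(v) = -0.04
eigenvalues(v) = [-0.2, 0.21]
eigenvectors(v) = [[-0.76, -0.53], [0.64, -0.85]]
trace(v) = 0.01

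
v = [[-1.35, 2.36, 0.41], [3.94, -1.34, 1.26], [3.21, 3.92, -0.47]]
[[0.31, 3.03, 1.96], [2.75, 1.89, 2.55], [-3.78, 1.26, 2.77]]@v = [[17.81,4.35,3.02],[11.92,13.95,2.31],[18.96,0.25,-1.26]]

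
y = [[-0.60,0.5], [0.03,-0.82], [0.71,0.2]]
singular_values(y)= [1.05, 0.85]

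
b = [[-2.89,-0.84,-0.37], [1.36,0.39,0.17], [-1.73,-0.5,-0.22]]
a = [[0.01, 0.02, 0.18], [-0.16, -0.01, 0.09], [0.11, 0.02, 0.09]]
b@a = [[0.06, -0.06, -0.63], [-0.03, 0.03, 0.30], [0.04, -0.03, -0.38]]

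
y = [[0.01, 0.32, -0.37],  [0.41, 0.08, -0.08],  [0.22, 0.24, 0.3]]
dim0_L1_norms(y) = [0.64, 0.64, 0.75]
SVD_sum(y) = [[0.22, 0.2, -0.07], [0.27, 0.24, -0.09], [0.18, 0.16, -0.06]] + [[-0.15, 0.05, -0.33], [0.04, -0.01, 0.08], [0.14, -0.04, 0.3]] + [[-0.06, 0.08, 0.04], [0.11, -0.15, -0.07], [-0.09, 0.13, 0.06]]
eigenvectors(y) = [[-0.70+0.00j, (-0.07+0.49j), -0.07-0.49j], [(0.71+0j), (0.23+0.47j), 0.23-0.47j], [(-0.02+0j), (0.69+0j), (0.69-0j)]]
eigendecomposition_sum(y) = [[-0.16+0.00j, 0.17+0.00j, (-0.07+0j)], [(0.16-0j), (-0.17-0j), 0.07-0.00j], [-0.01+0.00j, (0.01+0j), -0.00+0.00j]] + [[(0.08+0.09j), (0.08+0.1j), -0.15+0.09j], [0.13+0.03j, 0.12+0.04j, -0.08+0.16j], [(0.11-0.13j), (0.12-0.13j), 0.15+0.19j]] + [[0.08-0.09j, (0.08-0.1j), -0.15-0.09j], [0.13-0.03j, 0.12-0.04j, (-0.08-0.16j)], [0.11+0.13j, (0.12+0.13j), 0.15-0.19j]]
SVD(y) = [[0.57, -0.73, 0.37], [0.69, 0.17, -0.7], [0.45, 0.66, 0.6]] @ diag([0.5346593213809937, 0.5041103219429146, 0.2762466169404182]) @ [[0.72, 0.65, -0.24], [0.41, -0.13, 0.90], [-0.55, 0.75, 0.36]]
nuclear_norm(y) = 1.32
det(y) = -0.07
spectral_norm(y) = 0.53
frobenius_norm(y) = 0.79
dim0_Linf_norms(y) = [0.41, 0.32, 0.37]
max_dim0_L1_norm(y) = 0.75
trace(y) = 0.39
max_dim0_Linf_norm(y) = 0.41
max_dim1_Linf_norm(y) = 0.41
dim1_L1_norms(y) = [0.7, 0.57, 0.76]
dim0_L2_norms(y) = [0.47, 0.41, 0.48]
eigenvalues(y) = [(-0.32+0j), (0.36+0.32j), (0.36-0.32j)]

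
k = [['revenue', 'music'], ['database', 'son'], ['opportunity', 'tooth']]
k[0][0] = 'revenue'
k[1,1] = 'son'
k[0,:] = ['revenue', 'music']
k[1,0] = 'database'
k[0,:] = ['revenue', 'music']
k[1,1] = 'son'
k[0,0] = 'revenue'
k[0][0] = 'revenue'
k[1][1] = 'son'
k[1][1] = 'son'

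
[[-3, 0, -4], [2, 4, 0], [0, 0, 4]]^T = [[-3, 2, 0], [0, 4, 0], [-4, 0, 4]]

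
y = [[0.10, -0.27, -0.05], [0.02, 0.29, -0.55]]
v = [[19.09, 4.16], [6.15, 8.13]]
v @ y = [[1.99, -3.95, -3.24], [0.78, 0.70, -4.78]]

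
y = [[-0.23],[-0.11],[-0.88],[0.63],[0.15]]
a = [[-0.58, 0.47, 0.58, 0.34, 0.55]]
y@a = [[0.13,-0.11,-0.13,-0.08,-0.13], [0.06,-0.05,-0.06,-0.04,-0.06], [0.51,-0.41,-0.51,-0.30,-0.48], [-0.37,0.3,0.37,0.21,0.35], [-0.09,0.07,0.09,0.05,0.08]]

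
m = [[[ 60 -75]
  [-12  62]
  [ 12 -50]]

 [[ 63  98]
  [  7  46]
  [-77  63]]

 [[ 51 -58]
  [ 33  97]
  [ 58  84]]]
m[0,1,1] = 62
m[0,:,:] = [[60, -75], [-12, 62], [12, -50]]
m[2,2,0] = 58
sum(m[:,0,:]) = 139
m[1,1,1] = 46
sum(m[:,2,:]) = 90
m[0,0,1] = -75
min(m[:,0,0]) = 51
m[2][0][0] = 51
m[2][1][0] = 33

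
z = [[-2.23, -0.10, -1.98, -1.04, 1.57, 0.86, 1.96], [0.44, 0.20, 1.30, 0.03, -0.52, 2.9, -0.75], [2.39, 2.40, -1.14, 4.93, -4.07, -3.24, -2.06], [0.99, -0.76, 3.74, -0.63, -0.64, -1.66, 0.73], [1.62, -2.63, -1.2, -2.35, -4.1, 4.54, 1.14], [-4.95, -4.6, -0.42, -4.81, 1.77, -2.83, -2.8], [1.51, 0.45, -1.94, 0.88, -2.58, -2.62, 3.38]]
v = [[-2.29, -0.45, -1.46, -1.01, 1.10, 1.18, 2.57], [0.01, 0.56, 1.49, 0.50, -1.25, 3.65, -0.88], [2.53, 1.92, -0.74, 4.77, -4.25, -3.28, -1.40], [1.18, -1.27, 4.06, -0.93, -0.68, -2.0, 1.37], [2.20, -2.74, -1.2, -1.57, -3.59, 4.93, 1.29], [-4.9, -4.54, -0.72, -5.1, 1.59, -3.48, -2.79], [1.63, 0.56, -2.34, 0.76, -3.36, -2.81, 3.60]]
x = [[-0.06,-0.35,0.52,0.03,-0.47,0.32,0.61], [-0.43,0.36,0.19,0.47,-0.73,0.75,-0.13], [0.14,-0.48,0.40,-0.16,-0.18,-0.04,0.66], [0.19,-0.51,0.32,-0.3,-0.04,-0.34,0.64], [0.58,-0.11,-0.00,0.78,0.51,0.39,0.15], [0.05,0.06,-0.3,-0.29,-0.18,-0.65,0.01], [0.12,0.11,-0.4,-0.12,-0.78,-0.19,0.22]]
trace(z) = -7.35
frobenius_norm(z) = 17.07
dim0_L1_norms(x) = [1.57, 1.98, 2.13, 2.15, 2.89, 2.68, 2.42]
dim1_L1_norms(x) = [2.36, 3.06, 2.06, 2.34, 2.52, 1.54, 1.94]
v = x + z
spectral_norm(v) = 11.61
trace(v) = -6.87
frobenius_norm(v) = 17.80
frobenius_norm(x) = 2.76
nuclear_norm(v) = 40.38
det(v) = 29830.91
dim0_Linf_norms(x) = [0.58, 0.51, 0.52, 0.78, 0.78, 0.75, 0.66]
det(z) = 1913.77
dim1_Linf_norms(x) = [0.61, 0.75, 0.66, 0.64, 0.78, 0.65, 0.78]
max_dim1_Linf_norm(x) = 0.78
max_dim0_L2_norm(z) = 7.61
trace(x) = 0.48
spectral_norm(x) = 1.64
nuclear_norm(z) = 37.19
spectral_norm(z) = 11.47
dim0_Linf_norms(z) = [4.95, 4.6, 3.74, 4.93, 4.1, 4.54, 3.38]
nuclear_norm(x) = 5.53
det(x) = -0.00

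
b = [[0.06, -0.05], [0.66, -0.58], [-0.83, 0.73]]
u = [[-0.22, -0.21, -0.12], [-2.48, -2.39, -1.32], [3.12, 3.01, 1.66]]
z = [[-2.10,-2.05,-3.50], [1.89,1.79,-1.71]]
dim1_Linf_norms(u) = [0.22, 2.48, 3.12]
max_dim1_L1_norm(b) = 1.56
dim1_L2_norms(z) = [4.57, 3.11]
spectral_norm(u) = 5.94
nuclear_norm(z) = 7.67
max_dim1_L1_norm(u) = 7.79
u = b @ z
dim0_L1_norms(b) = [1.55, 1.36]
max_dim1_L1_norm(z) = 7.65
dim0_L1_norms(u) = [5.82, 5.61, 3.1]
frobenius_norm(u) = 5.94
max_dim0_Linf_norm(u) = 3.12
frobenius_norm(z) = 5.53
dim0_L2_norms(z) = [2.83, 2.72, 3.9]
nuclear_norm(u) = 5.94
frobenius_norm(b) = 1.41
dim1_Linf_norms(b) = [0.06, 0.66, 0.83]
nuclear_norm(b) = 1.42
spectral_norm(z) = 4.59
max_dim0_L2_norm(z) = 3.9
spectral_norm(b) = 1.41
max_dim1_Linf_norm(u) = 3.12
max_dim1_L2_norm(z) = 4.57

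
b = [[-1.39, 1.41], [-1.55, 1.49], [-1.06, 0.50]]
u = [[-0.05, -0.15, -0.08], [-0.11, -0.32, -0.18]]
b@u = [[-0.09,-0.24,-0.14], [-0.09,-0.24,-0.14], [-0.00,-0.0,-0.01]]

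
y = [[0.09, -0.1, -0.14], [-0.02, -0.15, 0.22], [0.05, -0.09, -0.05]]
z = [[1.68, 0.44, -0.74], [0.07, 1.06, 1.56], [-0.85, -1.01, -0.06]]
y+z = [[1.77, 0.34, -0.88], [0.05, 0.91, 1.78], [-0.80, -1.10, -0.11]]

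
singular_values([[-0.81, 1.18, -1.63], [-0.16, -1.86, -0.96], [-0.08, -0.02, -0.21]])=[2.25, 2.02, 0.0]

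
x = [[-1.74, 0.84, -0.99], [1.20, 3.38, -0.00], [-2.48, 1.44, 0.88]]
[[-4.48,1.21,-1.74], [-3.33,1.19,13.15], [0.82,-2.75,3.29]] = x @ [[0.21, 0.51, 1.41],[-1.06, 0.17, 3.39],[3.26, -1.97, 2.16]]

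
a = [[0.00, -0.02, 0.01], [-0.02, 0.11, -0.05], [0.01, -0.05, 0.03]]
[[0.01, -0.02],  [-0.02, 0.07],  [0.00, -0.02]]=a@[[-0.86, 1.35], [-0.67, 1.75], [-0.68, 1.84]]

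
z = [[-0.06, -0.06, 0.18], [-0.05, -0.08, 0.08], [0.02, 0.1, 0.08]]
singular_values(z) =[0.23, 0.14, 0.0]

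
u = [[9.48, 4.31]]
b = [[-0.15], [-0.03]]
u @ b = [[-1.55]]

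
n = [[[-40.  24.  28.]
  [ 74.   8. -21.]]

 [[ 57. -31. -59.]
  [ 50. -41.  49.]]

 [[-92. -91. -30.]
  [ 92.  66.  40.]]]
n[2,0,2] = -30.0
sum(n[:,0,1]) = -98.0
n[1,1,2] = 49.0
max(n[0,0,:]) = 28.0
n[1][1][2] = 49.0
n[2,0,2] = -30.0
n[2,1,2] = 40.0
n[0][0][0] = -40.0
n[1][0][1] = -31.0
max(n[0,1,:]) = 74.0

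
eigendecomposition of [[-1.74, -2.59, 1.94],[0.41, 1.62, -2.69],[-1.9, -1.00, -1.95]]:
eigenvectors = [[-0.16, -0.67, -0.66],[0.57, 0.67, 0.71],[0.81, 0.32, 0.25]]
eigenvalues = [-2.29, -0.07, 0.29]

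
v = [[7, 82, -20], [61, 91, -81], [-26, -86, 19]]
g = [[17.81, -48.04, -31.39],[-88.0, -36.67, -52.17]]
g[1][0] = -88.0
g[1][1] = -36.67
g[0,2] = -31.39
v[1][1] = 91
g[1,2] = -52.17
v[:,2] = [-20, -81, 19]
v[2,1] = -86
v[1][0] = 61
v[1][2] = -81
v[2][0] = -26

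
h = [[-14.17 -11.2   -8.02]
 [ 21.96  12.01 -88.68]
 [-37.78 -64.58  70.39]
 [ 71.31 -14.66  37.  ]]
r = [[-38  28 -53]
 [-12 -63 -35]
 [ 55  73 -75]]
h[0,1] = -11.2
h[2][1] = -64.58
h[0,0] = -14.17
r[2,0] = 55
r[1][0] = -12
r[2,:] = [55, 73, -75]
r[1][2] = -35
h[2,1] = -64.58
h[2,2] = 70.39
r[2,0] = 55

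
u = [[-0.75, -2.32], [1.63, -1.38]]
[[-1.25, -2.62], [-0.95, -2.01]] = u @ [[-0.10, -0.22], [0.57, 1.20]]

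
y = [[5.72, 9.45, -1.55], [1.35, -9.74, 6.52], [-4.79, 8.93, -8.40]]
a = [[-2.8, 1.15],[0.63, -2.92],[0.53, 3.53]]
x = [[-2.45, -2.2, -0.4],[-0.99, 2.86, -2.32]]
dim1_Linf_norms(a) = [2.8, 2.92, 3.53]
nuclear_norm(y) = 27.69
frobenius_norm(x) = 5.05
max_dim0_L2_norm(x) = 3.61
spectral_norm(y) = 19.02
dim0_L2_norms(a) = [2.92, 4.72]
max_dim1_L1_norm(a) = 4.06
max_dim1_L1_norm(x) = 6.17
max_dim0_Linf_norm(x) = 2.86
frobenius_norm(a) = 5.55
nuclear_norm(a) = 7.59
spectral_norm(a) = 4.80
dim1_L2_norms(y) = [11.15, 11.8, 13.16]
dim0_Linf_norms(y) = [5.72, 9.74, 8.4]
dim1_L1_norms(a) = [3.95, 3.55, 4.06]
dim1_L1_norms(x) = [5.05, 6.17]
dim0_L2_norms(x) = [2.64, 3.61, 2.35]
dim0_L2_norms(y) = [7.58, 16.25, 10.75]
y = a @ x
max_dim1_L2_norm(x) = 3.81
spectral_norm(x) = 4.03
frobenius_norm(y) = 20.90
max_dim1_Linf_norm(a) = 3.53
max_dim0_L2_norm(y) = 16.25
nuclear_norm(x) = 7.08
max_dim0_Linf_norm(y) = 9.74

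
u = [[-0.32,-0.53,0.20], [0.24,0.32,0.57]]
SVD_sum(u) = [[-0.24, -0.36, -0.20], [0.3, 0.45, 0.25]] + [[-0.08, -0.17, 0.40], [-0.06, -0.13, 0.32]]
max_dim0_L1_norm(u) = 0.85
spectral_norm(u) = 0.77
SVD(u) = [[-0.62,0.78], [0.78,0.62]] @ diag([0.768137538932634, 0.564060919832704]) @ [[0.50, 0.76, 0.42], [-0.18, -0.38, 0.91]]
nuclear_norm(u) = 1.33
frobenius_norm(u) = 0.95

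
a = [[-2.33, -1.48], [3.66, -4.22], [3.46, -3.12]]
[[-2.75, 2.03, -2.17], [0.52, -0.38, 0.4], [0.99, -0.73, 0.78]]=a@[[0.81, -0.60, 0.64], [0.58, -0.43, 0.46]]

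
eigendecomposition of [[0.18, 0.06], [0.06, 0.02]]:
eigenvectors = [[0.95, -0.32], [0.32, 0.95]]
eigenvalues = [0.2, 0.0]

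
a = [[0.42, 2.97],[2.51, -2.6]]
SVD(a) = [[-0.60,0.80], [0.8,0.60]] @ diag([4.242531801579632, 2.014528210918251]) @ [[0.42, -0.91],  [0.91, 0.42]]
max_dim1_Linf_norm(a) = 2.97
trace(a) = -2.18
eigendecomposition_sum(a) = [[1.51, 0.97], [0.82, 0.52]] + [[-1.09,2.0],[1.69,-3.12]]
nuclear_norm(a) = 6.26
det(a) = -8.55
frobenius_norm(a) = 4.70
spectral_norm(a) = 4.24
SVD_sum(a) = [[-1.05, 2.3], [1.42, -3.1]] + [[1.47, 0.67],  [1.09, 0.50]]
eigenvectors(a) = [[0.88, -0.54], [0.48, 0.84]]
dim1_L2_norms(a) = [3.0, 3.61]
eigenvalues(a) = [2.03, -4.21]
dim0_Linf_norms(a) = [2.51, 2.97]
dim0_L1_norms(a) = [2.93, 5.57]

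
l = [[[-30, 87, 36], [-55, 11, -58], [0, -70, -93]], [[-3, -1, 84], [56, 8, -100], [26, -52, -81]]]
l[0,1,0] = -55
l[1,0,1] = -1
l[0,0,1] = 87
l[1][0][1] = -1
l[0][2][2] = -93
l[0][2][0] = 0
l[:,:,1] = [[87, 11, -70], [-1, 8, -52]]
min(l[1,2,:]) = -81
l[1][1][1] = 8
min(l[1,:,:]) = -100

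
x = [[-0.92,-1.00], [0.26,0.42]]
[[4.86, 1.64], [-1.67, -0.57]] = x @ [[-2.9, -0.98],[-2.19, -0.74]]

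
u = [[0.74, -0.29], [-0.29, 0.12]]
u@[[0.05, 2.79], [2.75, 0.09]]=[[-0.76, 2.04],  [0.32, -0.8]]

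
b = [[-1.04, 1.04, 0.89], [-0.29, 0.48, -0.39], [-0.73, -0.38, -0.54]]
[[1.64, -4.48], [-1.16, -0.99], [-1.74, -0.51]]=b@[[0.54, 2.10], [-0.04, -1.48], [2.52, -0.85]]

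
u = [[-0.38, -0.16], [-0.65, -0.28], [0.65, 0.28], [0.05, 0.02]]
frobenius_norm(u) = 1.08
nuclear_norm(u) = 1.09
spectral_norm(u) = 1.08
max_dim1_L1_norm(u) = 0.93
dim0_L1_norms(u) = [1.73, 0.74]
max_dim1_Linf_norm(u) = 0.65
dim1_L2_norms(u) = [0.41, 0.71, 0.71, 0.05]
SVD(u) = [[-0.38, 0.84], [-0.65, -0.26], [0.65, 0.26], [0.05, -0.39]] @ diag([1.0838304084855854, 0.0034125711668761593]) @ [[0.92, 0.39], [-0.39, 0.92]]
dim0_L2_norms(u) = [1.0, 0.43]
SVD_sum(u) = [[-0.38, -0.16], [-0.65, -0.28], [0.65, 0.28], [0.05, 0.02]] + [[-0.0, 0.0], [0.0, -0.00], [-0.00, 0.00], [0.0, -0.0]]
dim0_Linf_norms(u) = [0.65, 0.28]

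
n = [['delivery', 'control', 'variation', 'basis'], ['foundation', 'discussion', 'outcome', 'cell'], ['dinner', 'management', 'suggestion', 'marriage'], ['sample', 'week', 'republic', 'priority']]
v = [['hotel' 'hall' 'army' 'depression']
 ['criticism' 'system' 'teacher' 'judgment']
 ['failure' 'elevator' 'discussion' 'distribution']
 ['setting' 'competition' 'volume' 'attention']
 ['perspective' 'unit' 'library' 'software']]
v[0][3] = 'depression'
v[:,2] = ['army', 'teacher', 'discussion', 'volume', 'library']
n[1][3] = 'cell'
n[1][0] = 'foundation'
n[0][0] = 'delivery'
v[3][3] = 'attention'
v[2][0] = 'failure'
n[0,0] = 'delivery'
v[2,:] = ['failure', 'elevator', 'discussion', 'distribution']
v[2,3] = 'distribution'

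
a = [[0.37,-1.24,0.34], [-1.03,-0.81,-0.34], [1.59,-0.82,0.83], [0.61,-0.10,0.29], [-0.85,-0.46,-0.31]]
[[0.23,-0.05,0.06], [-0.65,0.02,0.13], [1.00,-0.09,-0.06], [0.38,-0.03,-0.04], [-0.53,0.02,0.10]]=a @ [[0.69, -0.02, -0.14], [-0.02, 0.02, -0.05], [-0.14, -0.05, 0.15]]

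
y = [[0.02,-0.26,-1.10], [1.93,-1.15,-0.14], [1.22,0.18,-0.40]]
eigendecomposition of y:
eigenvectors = [[0.34+0.42j, (0.34-0.42j), 0j], [(0.64+0j), (0.64-0j), (-0.97+0j)], [0.43-0.34j, (0.43+0.34j), 0.23+0.00j]]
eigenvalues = [(-0.2+1.34j), (-0.2-1.34j), (-1.12+0j)]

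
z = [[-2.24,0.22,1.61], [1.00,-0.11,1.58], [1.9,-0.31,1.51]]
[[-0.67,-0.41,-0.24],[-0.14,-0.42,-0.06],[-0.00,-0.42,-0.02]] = z @ [[0.18, 0.01, 0.07], [0.19, 0.14, 0.15], [-0.19, -0.26, -0.07]]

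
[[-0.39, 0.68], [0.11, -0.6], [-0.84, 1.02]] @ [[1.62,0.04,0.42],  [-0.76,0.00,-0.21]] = [[-1.15, -0.02, -0.31], [0.63, 0.0, 0.17], [-2.14, -0.03, -0.57]]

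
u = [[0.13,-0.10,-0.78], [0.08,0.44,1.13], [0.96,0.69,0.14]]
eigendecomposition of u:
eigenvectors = [[(0.47+0j),(0.57+0.12j),(0.57-0.12j)],[(-0.85+0j),(-0.73+0j),-0.73-0.00j],[-0.24+0.00j,(0.25-0.23j),0.25+0.23j]]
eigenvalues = [(0.72+0j), (-0+0.35j), (-0-0.35j)]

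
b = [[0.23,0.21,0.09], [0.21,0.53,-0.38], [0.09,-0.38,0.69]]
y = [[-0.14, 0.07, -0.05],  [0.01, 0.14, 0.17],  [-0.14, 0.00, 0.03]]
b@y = [[-0.04, 0.05, 0.03], [0.03, 0.09, 0.07], [-0.11, -0.05, -0.05]]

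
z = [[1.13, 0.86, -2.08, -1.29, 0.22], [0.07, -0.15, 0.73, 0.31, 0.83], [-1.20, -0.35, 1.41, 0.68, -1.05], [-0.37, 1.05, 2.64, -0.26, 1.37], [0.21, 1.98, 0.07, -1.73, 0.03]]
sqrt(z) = [[0.7, 0.95, -0.75, -0.99, 0.39],[-0.08, -1.33, -0.34, 1.11, 0.11],[-0.56, 0.86, 1.30, -0.41, -0.29],[-0.19, -1.54, 0.53, 1.53, 0.73],[0.3, 1.48, 0.65, -1.16, 0.88]]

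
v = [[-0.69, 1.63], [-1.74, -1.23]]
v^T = [[-0.69,-1.74], [1.63,-1.23]]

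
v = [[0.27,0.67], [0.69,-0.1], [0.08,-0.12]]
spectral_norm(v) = 0.79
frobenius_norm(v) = 1.01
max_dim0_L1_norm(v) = 1.04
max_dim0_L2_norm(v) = 0.75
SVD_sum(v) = [[0.5, 0.34],[0.43, 0.29],[-0.00, -0.00]] + [[-0.23, 0.33], [0.26, -0.39], [0.08, -0.12]]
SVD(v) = [[-0.76, 0.64], [-0.65, -0.74], [0.0, -0.23]] @ diag([0.7903029917867073, 0.6357052628168025]) @ [[-0.83, -0.56], [-0.56, 0.83]]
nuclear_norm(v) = 1.43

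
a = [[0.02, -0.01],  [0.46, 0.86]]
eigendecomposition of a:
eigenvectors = [[-0.88,0.01],[0.48,-1.0]]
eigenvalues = [0.03, 0.85]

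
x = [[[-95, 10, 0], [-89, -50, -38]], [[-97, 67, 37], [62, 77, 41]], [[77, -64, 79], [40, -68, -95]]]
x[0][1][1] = -50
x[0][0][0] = -95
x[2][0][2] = 79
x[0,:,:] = [[-95, 10, 0], [-89, -50, -38]]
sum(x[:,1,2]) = -92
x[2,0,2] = 79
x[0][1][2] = -38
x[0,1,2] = -38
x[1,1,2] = 41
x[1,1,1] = 77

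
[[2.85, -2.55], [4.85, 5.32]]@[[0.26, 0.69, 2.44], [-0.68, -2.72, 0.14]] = [[2.48, 8.90, 6.6], [-2.36, -11.12, 12.58]]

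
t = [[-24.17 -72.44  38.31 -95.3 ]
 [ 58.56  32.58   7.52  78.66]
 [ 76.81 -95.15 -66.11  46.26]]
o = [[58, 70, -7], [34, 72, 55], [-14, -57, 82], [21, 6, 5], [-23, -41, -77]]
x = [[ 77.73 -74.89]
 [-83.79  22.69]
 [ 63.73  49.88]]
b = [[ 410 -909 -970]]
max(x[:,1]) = 49.88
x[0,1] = -74.89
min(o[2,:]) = -57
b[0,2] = -970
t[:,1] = [-72.44, 32.58, -95.15]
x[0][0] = 77.73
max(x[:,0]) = 77.73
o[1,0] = 34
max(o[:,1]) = 72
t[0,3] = -95.3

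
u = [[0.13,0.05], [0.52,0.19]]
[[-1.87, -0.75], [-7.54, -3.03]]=u @ [[-16.26,-6.52], [4.81,1.90]]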